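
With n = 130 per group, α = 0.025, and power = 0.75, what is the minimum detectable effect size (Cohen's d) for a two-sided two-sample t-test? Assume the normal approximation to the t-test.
d ≈ 0.36

Minimum detectable effect (two-sample t-test, normal approximation):
d = (z_{α/2} + z_β) / √(n/2)
d = (2.241 + 0.674) / √(130/2)
d = 2.916 / 8.062
d ≈ 0.36

By Cohen's convention (0.2 small / 0.5 medium / 0.8 large): small effect.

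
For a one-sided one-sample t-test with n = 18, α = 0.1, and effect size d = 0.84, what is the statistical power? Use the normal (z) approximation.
Power ≈ 0.99

Power calculation (one-sample t-test, normal approximation):
z_β = d · √n - z_α
z_β = 0.84 · √18 - 1.282
z_β = 0.84 · 4.243 - 1.282
z_β = 2.282

Power = Φ(z_β) = Φ(2.282) ≈ 0.989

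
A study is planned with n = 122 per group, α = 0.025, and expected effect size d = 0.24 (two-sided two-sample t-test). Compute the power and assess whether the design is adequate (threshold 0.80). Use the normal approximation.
Power ≈ 0.36; the study is underpowered (power < 0.80)

Power calculation (two-sample t-test, normal approximation):
z_β = d · √(n/2) - z_{α/2}
z_β = 0.24 · √(122/2) - 2.241
z_β = 0.24 · 7.810 - 2.241
z_β = -0.367

Power = Φ(z_β) = Φ(-0.367) ≈ 0.357

Effect size d = 0.24 is small by Cohen's convention (0.2/0.5/0.8).

Threshold: power ≥ 0.80 is conventionally adequate.
Power ≈ 0.36 → the study is underpowered (power < 0.80).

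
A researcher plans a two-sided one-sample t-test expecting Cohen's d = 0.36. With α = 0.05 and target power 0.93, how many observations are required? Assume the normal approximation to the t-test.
n = 92

Sample size formula (one-sample t-test, normal approximation):
n = ((z_{α/2} + z_β) / d)²

z_{α/2} = 1.960 (for α = 0.05, two-sided)
z_β = 1.476 (for power = 0.93)
d = 0.36

n = ((1.960 + 1.476) / 0.36)²
n = (9.544)²
n ≈ 91.09
Round up to the next whole number: n = 92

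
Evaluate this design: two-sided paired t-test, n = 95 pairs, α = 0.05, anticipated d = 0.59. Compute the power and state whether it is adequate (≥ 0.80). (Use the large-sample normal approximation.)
Power ≈ 1.00; the study is adequately powered (power ≥ 0.80)

Power calculation (paired t-test, normal approximation):
z_β = d · √n - z_{α/2}
z_β = 0.59 · √95 - 1.960
z_β = 0.59 · 9.747 - 1.960
z_β = 3.791

Power = Φ(z_β) = Φ(3.791) ≈ 1.000

Effect size d = 0.59 is medium by Cohen's convention (0.2/0.5/0.8).

Threshold: power ≥ 0.80 is conventionally adequate.
Power ≈ 1.00 → the study is adequately powered (power ≥ 0.80).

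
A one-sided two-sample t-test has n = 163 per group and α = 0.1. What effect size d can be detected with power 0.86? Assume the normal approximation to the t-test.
d ≈ 0.26

Minimum detectable effect (two-sample t-test, normal approximation):
d = (z_α + z_β) / √(n/2)
d = (1.282 + 1.080) / √(163/2)
d = 2.362 / 9.028
d ≈ 0.26

By Cohen's convention (0.2 small / 0.5 medium / 0.8 large): small effect.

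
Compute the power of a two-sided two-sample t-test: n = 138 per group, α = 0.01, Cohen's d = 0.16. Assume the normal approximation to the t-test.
Power ≈ 0.11

Power calculation (two-sample t-test, normal approximation):
z_β = d · √(n/2) - z_{α/2}
z_β = 0.16 · √(138/2) - 2.576
z_β = 0.16 · 8.307 - 2.576
z_β = -1.247

Power = Φ(z_β) = Φ(-1.247) ≈ 0.106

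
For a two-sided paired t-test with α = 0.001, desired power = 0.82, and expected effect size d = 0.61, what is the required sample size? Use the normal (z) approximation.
n = 48 pairs

Sample size formula (paired t-test, normal approximation):
n = ((z_{α/2} + z_β) / d)²

z_{α/2} = 3.291 (for α = 0.001, two-sided)
z_β = 0.915 (for power = 0.82)
d = 0.61

n = ((3.291 + 0.915) / 0.61)²
n = (6.895)²
n ≈ 47.54
Round up to the next whole number: n = 48 pairs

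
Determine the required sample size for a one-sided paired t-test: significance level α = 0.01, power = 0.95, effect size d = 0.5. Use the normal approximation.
n = 64 pairs

Sample size formula (paired t-test, normal approximation):
n = ((z_α + z_β) / d)²

z_α = 2.326 (for α = 0.01, one-sided)
z_β = 1.645 (for power = 0.95)
d = 0.5

n = ((2.326 + 1.645) / 0.5)²
n = (7.942)²
n ≈ 63.08
Round up to the next whole number: n = 64 pairs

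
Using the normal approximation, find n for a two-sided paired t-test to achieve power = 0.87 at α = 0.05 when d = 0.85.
n = 14 pairs

Sample size formula (paired t-test, normal approximation):
n = ((z_{α/2} + z_β) / d)²

z_{α/2} = 1.960 (for α = 0.05, two-sided)
z_β = 1.126 (for power = 0.87)
d = 0.85

n = ((1.960 + 1.126) / 0.85)²
n = (3.631)²
n ≈ 13.18
Round up to the next whole number: n = 14 pairs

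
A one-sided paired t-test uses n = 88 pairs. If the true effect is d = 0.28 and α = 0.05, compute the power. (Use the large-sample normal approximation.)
Power ≈ 0.84

Power calculation (paired t-test, normal approximation):
z_β = d · √n - z_α
z_β = 0.28 · √88 - 1.645
z_β = 0.28 · 9.381 - 1.645
z_β = 0.982

Power = Φ(z_β) = Φ(0.982) ≈ 0.837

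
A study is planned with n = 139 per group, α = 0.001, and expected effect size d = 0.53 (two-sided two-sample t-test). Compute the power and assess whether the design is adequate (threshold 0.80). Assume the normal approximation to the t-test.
Power ≈ 0.87; the study is adequately powered (power ≥ 0.80)

Power calculation (two-sample t-test, normal approximation):
z_β = d · √(n/2) - z_{α/2}
z_β = 0.53 · √(139/2) - 3.291
z_β = 0.53 · 8.337 - 3.291
z_β = 1.128

Power = Φ(z_β) = Φ(1.128) ≈ 0.870

Effect size d = 0.53 is medium by Cohen's convention (0.2/0.5/0.8).

Threshold: power ≥ 0.80 is conventionally adequate.
Power ≈ 0.87 → the study is adequately powered (power ≥ 0.80).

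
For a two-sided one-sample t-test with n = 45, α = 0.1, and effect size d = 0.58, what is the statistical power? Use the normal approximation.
Power ≈ 0.99

Power calculation (one-sample t-test, normal approximation):
z_β = d · √n - z_{α/2}
z_β = 0.58 · √45 - 1.645
z_β = 0.58 · 6.708 - 1.645
z_β = 2.246

Power = Φ(z_β) = Φ(2.246) ≈ 0.988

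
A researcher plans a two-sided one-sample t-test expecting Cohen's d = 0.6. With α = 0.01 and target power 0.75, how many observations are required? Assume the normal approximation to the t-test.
n = 30

Sample size formula (one-sample t-test, normal approximation):
n = ((z_{α/2} + z_β) / d)²

z_{α/2} = 2.576 (for α = 0.01, two-sided)
z_β = 0.674 (for power = 0.75)
d = 0.6

n = ((2.576 + 0.674) / 0.6)²
n = (5.417)²
n ≈ 29.34
Round up to the next whole number: n = 30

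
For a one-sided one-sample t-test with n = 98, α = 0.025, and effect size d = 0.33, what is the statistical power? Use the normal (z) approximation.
Power ≈ 0.90

Power calculation (one-sample t-test, normal approximation):
z_β = d · √n - z_α
z_β = 0.33 · √98 - 1.960
z_β = 0.33 · 9.899 - 1.960
z_β = 1.307

Power = Φ(z_β) = Φ(1.307) ≈ 0.904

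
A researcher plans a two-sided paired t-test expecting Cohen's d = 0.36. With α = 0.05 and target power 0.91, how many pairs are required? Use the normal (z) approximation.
n = 85 pairs

Sample size formula (paired t-test, normal approximation):
n = ((z_{α/2} + z_β) / d)²

z_{α/2} = 1.960 (for α = 0.05, two-sided)
z_β = 1.341 (for power = 0.91)
d = 0.36

n = ((1.960 + 1.341) / 0.36)²
n = (9.169)²
n ≈ 84.07
Round up to the next whole number: n = 85 pairs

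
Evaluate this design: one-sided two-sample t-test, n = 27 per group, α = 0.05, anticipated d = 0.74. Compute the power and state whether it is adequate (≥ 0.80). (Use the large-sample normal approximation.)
Power ≈ 0.86; the study is adequately powered (power ≥ 0.80)

Power calculation (two-sample t-test, normal approximation):
z_β = d · √(n/2) - z_α
z_β = 0.74 · √(27/2) - 1.645
z_β = 0.74 · 3.674 - 1.645
z_β = 1.074

Power = Φ(z_β) = Φ(1.074) ≈ 0.859

Effect size d = 0.74 is medium by Cohen's convention (0.2/0.5/0.8).

Threshold: power ≥ 0.80 is conventionally adequate.
Power ≈ 0.86 → the study is adequately powered (power ≥ 0.80).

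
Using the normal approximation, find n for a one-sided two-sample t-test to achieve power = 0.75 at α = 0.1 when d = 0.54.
n = 27 per group

Sample size formula (two-sample t-test, normal approximation):
n = 2 · ((z_α + z_β) / d)²

z_α = 1.282 (for α = 0.1, one-sided)
z_β = 0.674 (for power = 0.75)
d = 0.54

n = 2 · ((1.282 + 0.674) / 0.54)²
n = 2 · (3.622)²
n ≈ 26.24
Round up to the next whole number: n = 27 per group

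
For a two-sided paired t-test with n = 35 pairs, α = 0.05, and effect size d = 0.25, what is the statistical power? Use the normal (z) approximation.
Power ≈ 0.32

Power calculation (paired t-test, normal approximation):
z_β = d · √n - z_{α/2}
z_β = 0.25 · √35 - 1.960
z_β = 0.25 · 5.916 - 1.960
z_β = -0.481

Power = Φ(z_β) = Φ(-0.481) ≈ 0.315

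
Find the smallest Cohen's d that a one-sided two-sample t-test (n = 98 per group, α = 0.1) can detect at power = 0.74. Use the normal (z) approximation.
d ≈ 0.27

Minimum detectable effect (two-sample t-test, normal approximation):
d = (z_α + z_β) / √(n/2)
d = (1.282 + 0.643) / √(98/2)
d = 1.925 / 7.000
d ≈ 0.27

By Cohen's convention (0.2 small / 0.5 medium / 0.8 large): small effect.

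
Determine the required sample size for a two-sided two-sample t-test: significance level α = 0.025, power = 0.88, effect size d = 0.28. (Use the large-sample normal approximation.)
n = 298 per group

Sample size formula (two-sample t-test, normal approximation):
n = 2 · ((z_{α/2} + z_β) / d)²

z_{α/2} = 2.241 (for α = 0.025, two-sided)
z_β = 1.175 (for power = 0.88)
d = 0.28

n = 2 · ((2.241 + 1.175) / 0.28)²
n = 2 · (12.200)²
n ≈ 297.68
Round up to the next whole number: n = 298 per group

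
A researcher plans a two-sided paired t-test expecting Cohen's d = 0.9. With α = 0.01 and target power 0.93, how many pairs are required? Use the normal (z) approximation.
n = 21 pairs

Sample size formula (paired t-test, normal approximation):
n = ((z_{α/2} + z_β) / d)²

z_{α/2} = 2.576 (for α = 0.01, two-sided)
z_β = 1.476 (for power = 0.93)
d = 0.9

n = ((2.576 + 1.476) / 0.9)²
n = (4.502)²
n ≈ 20.27
Round up to the next whole number: n = 21 pairs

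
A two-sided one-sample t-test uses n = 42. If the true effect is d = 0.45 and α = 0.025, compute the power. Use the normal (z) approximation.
Power ≈ 0.75

Power calculation (one-sample t-test, normal approximation):
z_β = d · √n - z_{α/2}
z_β = 0.45 · √42 - 2.241
z_β = 0.45 · 6.481 - 2.241
z_β = 0.675

Power = Φ(z_β) = Φ(0.675) ≈ 0.750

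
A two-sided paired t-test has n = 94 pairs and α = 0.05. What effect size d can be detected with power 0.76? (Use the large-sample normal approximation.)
d ≈ 0.28

Minimum detectable effect (paired t-test, normal approximation):
d = (z_{α/2} + z_β) / √n
d = (1.960 + 0.706) / √94
d = 2.666 / 9.695
d ≈ 0.28

By Cohen's convention (0.2 small / 0.5 medium / 0.8 large): small effect.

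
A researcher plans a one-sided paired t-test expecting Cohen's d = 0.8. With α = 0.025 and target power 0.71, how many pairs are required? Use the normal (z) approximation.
n = 10 pairs

Sample size formula (paired t-test, normal approximation):
n = ((z_α + z_β) / d)²

z_α = 1.960 (for α = 0.025, one-sided)
z_β = 0.553 (for power = 0.71)
d = 0.8

n = ((1.960 + 0.553) / 0.8)²
n = (3.141)²
n ≈ 9.87
Round up to the next whole number: n = 10 pairs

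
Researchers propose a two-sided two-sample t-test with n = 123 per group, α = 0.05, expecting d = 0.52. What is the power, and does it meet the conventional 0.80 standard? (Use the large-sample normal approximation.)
Power ≈ 0.98; the study is adequately powered (power ≥ 0.80)

Power calculation (two-sample t-test, normal approximation):
z_β = d · √(n/2) - z_{α/2}
z_β = 0.52 · √(123/2) - 1.960
z_β = 0.52 · 7.842 - 1.960
z_β = 2.118

Power = Φ(z_β) = Φ(2.118) ≈ 0.983

Effect size d = 0.52 is medium by Cohen's convention (0.2/0.5/0.8).

Threshold: power ≥ 0.80 is conventionally adequate.
Power ≈ 0.98 → the study is adequately powered (power ≥ 0.80).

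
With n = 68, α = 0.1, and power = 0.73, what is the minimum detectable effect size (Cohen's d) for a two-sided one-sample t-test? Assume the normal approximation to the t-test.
d ≈ 0.27

Minimum detectable effect (one-sample t-test, normal approximation):
d = (z_{α/2} + z_β) / √n
d = (1.645 + 0.613) / √68
d = 2.258 / 8.246
d ≈ 0.27

By Cohen's convention (0.2 small / 0.5 medium / 0.8 large): small effect.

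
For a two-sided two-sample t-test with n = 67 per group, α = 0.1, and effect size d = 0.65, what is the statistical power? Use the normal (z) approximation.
Power ≈ 0.98

Power calculation (two-sample t-test, normal approximation):
z_β = d · √(n/2) - z_{α/2}
z_β = 0.65 · √(67/2) - 1.645
z_β = 0.65 · 5.788 - 1.645
z_β = 2.117

Power = Φ(z_β) = Φ(2.117) ≈ 0.983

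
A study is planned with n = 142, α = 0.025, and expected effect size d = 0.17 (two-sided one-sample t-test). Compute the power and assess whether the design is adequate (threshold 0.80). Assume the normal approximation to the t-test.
Power ≈ 0.41; the study is underpowered (power < 0.80)

Power calculation (one-sample t-test, normal approximation):
z_β = d · √n - z_{α/2}
z_β = 0.17 · √142 - 2.241
z_β = 0.17 · 11.916 - 2.241
z_β = -0.216

Power = Φ(z_β) = Φ(-0.216) ≈ 0.415

Effect size d = 0.17 is very small by Cohen's convention (0.2/0.5/0.8).

Threshold: power ≥ 0.80 is conventionally adequate.
Power ≈ 0.41 → the study is underpowered (power < 0.80).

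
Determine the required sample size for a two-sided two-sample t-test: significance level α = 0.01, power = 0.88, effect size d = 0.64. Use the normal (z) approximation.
n = 69 per group

Sample size formula (two-sample t-test, normal approximation):
n = 2 · ((z_{α/2} + z_β) / d)²

z_{α/2} = 2.576 (for α = 0.01, two-sided)
z_β = 1.175 (for power = 0.88)
d = 0.64

n = 2 · ((2.576 + 1.175) / 0.64)²
n = 2 · (5.861)²
n ≈ 68.70
Round up to the next whole number: n = 69 per group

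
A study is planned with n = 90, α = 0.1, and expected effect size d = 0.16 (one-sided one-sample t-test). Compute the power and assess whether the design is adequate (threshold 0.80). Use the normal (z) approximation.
Power ≈ 0.59; the study is underpowered (power < 0.80)

Power calculation (one-sample t-test, normal approximation):
z_β = d · √n - z_α
z_β = 0.16 · √90 - 1.282
z_β = 0.16 · 9.487 - 1.282
z_β = 0.236

Power = Φ(z_β) = Φ(0.236) ≈ 0.593

Effect size d = 0.16 is very small by Cohen's convention (0.2/0.5/0.8).

Threshold: power ≥ 0.80 is conventionally adequate.
Power ≈ 0.59 → the study is underpowered (power < 0.80).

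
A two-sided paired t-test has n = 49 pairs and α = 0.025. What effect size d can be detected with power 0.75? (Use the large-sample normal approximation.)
d ≈ 0.42

Minimum detectable effect (paired t-test, normal approximation):
d = (z_{α/2} + z_β) / √n
d = (2.241 + 0.674) / √49
d = 2.916 / 7.000
d ≈ 0.42

By Cohen's convention (0.2 small / 0.5 medium / 0.8 large): small effect.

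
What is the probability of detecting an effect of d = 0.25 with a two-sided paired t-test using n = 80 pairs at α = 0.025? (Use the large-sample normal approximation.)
Power ≈ 0.50

Power calculation (paired t-test, normal approximation):
z_β = d · √n - z_{α/2}
z_β = 0.25 · √80 - 2.241
z_β = 0.25 · 8.944 - 2.241
z_β = -0.005

Power = Φ(z_β) = Φ(-0.005) ≈ 0.498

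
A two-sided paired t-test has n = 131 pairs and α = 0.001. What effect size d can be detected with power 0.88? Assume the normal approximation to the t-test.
d ≈ 0.39

Minimum detectable effect (paired t-test, normal approximation):
d = (z_{α/2} + z_β) / √n
d = (3.291 + 1.175) / √131
d = 4.466 / 11.446
d ≈ 0.39

By Cohen's convention (0.2 small / 0.5 medium / 0.8 large): small effect.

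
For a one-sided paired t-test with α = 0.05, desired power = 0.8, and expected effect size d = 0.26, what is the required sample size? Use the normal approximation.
n = 92 pairs

Sample size formula (paired t-test, normal approximation):
n = ((z_α + z_β) / d)²

z_α = 1.645 (for α = 0.05, one-sided)
z_β = 0.842 (for power = 0.8)
d = 0.26

n = ((1.645 + 0.842) / 0.26)²
n = (9.565)²
n ≈ 91.49
Round up to the next whole number: n = 92 pairs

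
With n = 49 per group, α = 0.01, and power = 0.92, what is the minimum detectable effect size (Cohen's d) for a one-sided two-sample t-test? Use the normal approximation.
d ≈ 0.75

Minimum detectable effect (two-sample t-test, normal approximation):
d = (z_α + z_β) / √(n/2)
d = (2.326 + 1.405) / √(49/2)
d = 3.731 / 4.950
d ≈ 0.75

By Cohen's convention (0.2 small / 0.5 medium / 0.8 large): medium effect.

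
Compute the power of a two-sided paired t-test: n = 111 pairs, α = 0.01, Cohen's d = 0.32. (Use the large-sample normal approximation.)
Power ≈ 0.79

Power calculation (paired t-test, normal approximation):
z_β = d · √n - z_{α/2}
z_β = 0.32 · √111 - 2.576
z_β = 0.32 · 10.536 - 2.576
z_β = 0.796

Power = Φ(z_β) = Φ(0.796) ≈ 0.787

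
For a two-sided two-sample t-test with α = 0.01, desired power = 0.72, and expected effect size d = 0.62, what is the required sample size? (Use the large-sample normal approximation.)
n = 52 per group

Sample size formula (two-sample t-test, normal approximation):
n = 2 · ((z_{α/2} + z_β) / d)²

z_{α/2} = 2.576 (for α = 0.01, two-sided)
z_β = 0.583 (for power = 0.72)
d = 0.62

n = 2 · ((2.576 + 0.583) / 0.62)²
n = 2 · (5.095)²
n ≈ 51.92
Round up to the next whole number: n = 52 per group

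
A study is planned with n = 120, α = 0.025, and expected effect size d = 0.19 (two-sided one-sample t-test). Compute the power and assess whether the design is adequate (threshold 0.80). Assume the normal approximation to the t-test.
Power ≈ 0.44; the study is underpowered (power < 0.80)

Power calculation (one-sample t-test, normal approximation):
z_β = d · √n - z_{α/2}
z_β = 0.19 · √120 - 2.241
z_β = 0.19 · 10.954 - 2.241
z_β = -0.160

Power = Φ(z_β) = Φ(-0.160) ≈ 0.436

Effect size d = 0.19 is very small by Cohen's convention (0.2/0.5/0.8).

Threshold: power ≥ 0.80 is conventionally adequate.
Power ≈ 0.44 → the study is underpowered (power < 0.80).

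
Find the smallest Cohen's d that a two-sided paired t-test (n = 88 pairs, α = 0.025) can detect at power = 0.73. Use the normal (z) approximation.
d ≈ 0.30

Minimum detectable effect (paired t-test, normal approximation):
d = (z_{α/2} + z_β) / √n
d = (2.241 + 0.613) / √88
d = 2.854 / 9.381
d ≈ 0.30

By Cohen's convention (0.2 small / 0.5 medium / 0.8 large): small effect.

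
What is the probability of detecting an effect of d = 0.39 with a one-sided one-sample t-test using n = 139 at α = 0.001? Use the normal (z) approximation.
Power ≈ 0.93

Power calculation (one-sample t-test, normal approximation):
z_β = d · √n - z_α
z_β = 0.39 · √139 - 3.090
z_β = 0.39 · 11.790 - 3.090
z_β = 1.508

Power = Φ(z_β) = Φ(1.508) ≈ 0.934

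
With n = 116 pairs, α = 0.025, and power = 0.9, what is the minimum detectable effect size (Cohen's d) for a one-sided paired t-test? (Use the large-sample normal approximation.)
d ≈ 0.30

Minimum detectable effect (paired t-test, normal approximation):
d = (z_α + z_β) / √n
d = (1.960 + 1.282) / √116
d = 3.242 / 10.770
d ≈ 0.30

By Cohen's convention (0.2 small / 0.5 medium / 0.8 large): small effect.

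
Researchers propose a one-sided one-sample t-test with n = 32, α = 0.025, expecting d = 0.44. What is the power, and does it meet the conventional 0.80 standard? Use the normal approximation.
Power ≈ 0.70; the study is underpowered (power < 0.80)

Power calculation (one-sample t-test, normal approximation):
z_β = d · √n - z_α
z_β = 0.44 · √32 - 1.960
z_β = 0.44 · 5.657 - 1.960
z_β = 0.529

Power = Φ(z_β) = Φ(0.529) ≈ 0.702

Effect size d = 0.44 is small by Cohen's convention (0.2/0.5/0.8).

Threshold: power ≥ 0.80 is conventionally adequate.
Power ≈ 0.70 → the study is underpowered (power < 0.80).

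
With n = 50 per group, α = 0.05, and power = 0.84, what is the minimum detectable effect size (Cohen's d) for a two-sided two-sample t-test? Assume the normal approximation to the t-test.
d ≈ 0.59

Minimum detectable effect (two-sample t-test, normal approximation):
d = (z_{α/2} + z_β) / √(n/2)
d = (1.960 + 0.994) / √(50/2)
d = 2.954 / 5.000
d ≈ 0.59

By Cohen's convention (0.2 small / 0.5 medium / 0.8 large): medium effect.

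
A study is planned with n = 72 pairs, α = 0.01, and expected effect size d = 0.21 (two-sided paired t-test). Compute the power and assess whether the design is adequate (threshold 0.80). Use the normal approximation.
Power ≈ 0.21; the study is underpowered (power < 0.80)

Power calculation (paired t-test, normal approximation):
z_β = d · √n - z_{α/2}
z_β = 0.21 · √72 - 2.576
z_β = 0.21 · 8.485 - 2.576
z_β = -0.794

Power = Φ(z_β) = Φ(-0.794) ≈ 0.214

Effect size d = 0.21 is small by Cohen's convention (0.2/0.5/0.8).

Threshold: power ≥ 0.80 is conventionally adequate.
Power ≈ 0.21 → the study is underpowered (power < 0.80).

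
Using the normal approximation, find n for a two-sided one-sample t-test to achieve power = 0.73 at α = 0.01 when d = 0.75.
n = 19

Sample size formula (one-sample t-test, normal approximation):
n = ((z_{α/2} + z_β) / d)²

z_{α/2} = 2.576 (for α = 0.01, two-sided)
z_β = 0.613 (for power = 0.73)
d = 0.75

n = ((2.576 + 0.613) / 0.75)²
n = (4.252)²
n ≈ 18.08
Round up to the next whole number: n = 19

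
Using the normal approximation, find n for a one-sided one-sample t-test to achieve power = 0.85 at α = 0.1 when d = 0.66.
n = 13

Sample size formula (one-sample t-test, normal approximation):
n = ((z_α + z_β) / d)²

z_α = 1.282 (for α = 0.1, one-sided)
z_β = 1.036 (for power = 0.85)
d = 0.66

n = ((1.282 + 1.036) / 0.66)²
n = (3.512)²
n ≈ 12.33
Round up to the next whole number: n = 13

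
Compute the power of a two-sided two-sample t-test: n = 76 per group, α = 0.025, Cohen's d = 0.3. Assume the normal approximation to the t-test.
Power ≈ 0.35

Power calculation (two-sample t-test, normal approximation):
z_β = d · √(n/2) - z_{α/2}
z_β = 0.3 · √(76/2) - 2.241
z_β = 0.3 · 6.164 - 2.241
z_β = -0.392

Power = Φ(z_β) = Φ(-0.392) ≈ 0.348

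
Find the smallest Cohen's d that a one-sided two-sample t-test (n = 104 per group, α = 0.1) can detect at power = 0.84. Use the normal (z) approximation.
d ≈ 0.32

Minimum detectable effect (two-sample t-test, normal approximation):
d = (z_α + z_β) / √(n/2)
d = (1.282 + 0.994) / √(104/2)
d = 2.276 / 7.211
d ≈ 0.32

By Cohen's convention (0.2 small / 0.5 medium / 0.8 large): small effect.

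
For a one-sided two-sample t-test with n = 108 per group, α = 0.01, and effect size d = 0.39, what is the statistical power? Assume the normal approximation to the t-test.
Power ≈ 0.71

Power calculation (two-sample t-test, normal approximation):
z_β = d · √(n/2) - z_α
z_β = 0.39 · √(108/2) - 2.326
z_β = 0.39 · 7.348 - 2.326
z_β = 0.540

Power = Φ(z_β) = Φ(0.540) ≈ 0.705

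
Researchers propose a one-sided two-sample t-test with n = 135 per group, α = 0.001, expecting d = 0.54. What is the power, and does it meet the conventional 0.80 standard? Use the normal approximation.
Power ≈ 0.91; the study is adequately powered (power ≥ 0.80)

Power calculation (two-sample t-test, normal approximation):
z_β = d · √(n/2) - z_α
z_β = 0.54 · √(135/2) - 3.090
z_β = 0.54 · 8.216 - 3.090
z_β = 1.346

Power = Φ(z_β) = Φ(1.346) ≈ 0.911

Effect size d = 0.54 is medium by Cohen's convention (0.2/0.5/0.8).

Threshold: power ≥ 0.80 is conventionally adequate.
Power ≈ 0.91 → the study is adequately powered (power ≥ 0.80).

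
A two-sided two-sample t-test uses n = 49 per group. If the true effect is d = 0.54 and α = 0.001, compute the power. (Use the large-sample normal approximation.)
Power ≈ 0.27

Power calculation (two-sample t-test, normal approximation):
z_β = d · √(n/2) - z_{α/2}
z_β = 0.54 · √(49/2) - 3.291
z_β = 0.54 · 4.950 - 3.291
z_β = -0.618

Power = Φ(z_β) = Φ(-0.618) ≈ 0.268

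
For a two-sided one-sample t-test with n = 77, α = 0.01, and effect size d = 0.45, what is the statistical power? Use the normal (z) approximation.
Power ≈ 0.92

Power calculation (one-sample t-test, normal approximation):
z_β = d · √n - z_{α/2}
z_β = 0.45 · √77 - 2.576
z_β = 0.45 · 8.775 - 2.576
z_β = 1.373

Power = Φ(z_β) = Φ(1.373) ≈ 0.915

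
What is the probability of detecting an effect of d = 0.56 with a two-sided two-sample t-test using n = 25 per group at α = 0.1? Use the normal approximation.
Power ≈ 0.63

Power calculation (two-sample t-test, normal approximation):
z_β = d · √(n/2) - z_{α/2}
z_β = 0.56 · √(25/2) - 1.645
z_β = 0.56 · 3.536 - 1.645
z_β = 0.335

Power = Φ(z_β) = Φ(0.335) ≈ 0.631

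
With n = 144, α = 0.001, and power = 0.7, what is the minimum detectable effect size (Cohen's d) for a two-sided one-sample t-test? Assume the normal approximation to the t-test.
d ≈ 0.32

Minimum detectable effect (one-sample t-test, normal approximation):
d = (z_{α/2} + z_β) / √n
d = (3.291 + 0.524) / √144
d = 3.815 / 12.000
d ≈ 0.32

By Cohen's convention (0.2 small / 0.5 medium / 0.8 large): small effect.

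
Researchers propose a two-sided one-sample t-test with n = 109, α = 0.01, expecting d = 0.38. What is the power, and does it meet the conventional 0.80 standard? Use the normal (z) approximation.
Power ≈ 0.92; the study is adequately powered (power ≥ 0.80)

Power calculation (one-sample t-test, normal approximation):
z_β = d · √n - z_{α/2}
z_β = 0.38 · √109 - 2.576
z_β = 0.38 · 10.440 - 2.576
z_β = 1.391

Power = Φ(z_β) = Φ(1.391) ≈ 0.918

Effect size d = 0.38 is small by Cohen's convention (0.2/0.5/0.8).

Threshold: power ≥ 0.80 is conventionally adequate.
Power ≈ 0.92 → the study is adequately powered (power ≥ 0.80).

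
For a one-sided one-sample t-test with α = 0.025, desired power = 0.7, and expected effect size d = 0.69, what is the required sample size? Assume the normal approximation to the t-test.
n = 13

Sample size formula (one-sample t-test, normal approximation):
n = ((z_α + z_β) / d)²

z_α = 1.960 (for α = 0.025, one-sided)
z_β = 0.524 (for power = 0.7)
d = 0.69

n = ((1.960 + 0.524) / 0.69)²
n = (3.600)²
n ≈ 12.96
Round up to the next whole number: n = 13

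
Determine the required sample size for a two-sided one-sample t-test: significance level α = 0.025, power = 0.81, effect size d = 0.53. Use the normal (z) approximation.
n = 35

Sample size formula (one-sample t-test, normal approximation):
n = ((z_{α/2} + z_β) / d)²

z_{α/2} = 2.241 (for α = 0.025, two-sided)
z_β = 0.878 (for power = 0.81)
d = 0.53

n = ((2.241 + 0.878) / 0.53)²
n = (5.885)²
n ≈ 34.63
Round up to the next whole number: n = 35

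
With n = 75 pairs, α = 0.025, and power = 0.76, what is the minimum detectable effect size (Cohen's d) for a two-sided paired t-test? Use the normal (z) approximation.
d ≈ 0.34

Minimum detectable effect (paired t-test, normal approximation):
d = (z_{α/2} + z_β) / √n
d = (2.241 + 0.706) / √75
d = 2.948 / 8.660
d ≈ 0.34

By Cohen's convention (0.2 small / 0.5 medium / 0.8 large): small effect.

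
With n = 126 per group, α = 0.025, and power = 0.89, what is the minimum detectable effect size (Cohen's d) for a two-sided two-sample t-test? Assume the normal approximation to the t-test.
d ≈ 0.44

Minimum detectable effect (two-sample t-test, normal approximation):
d = (z_{α/2} + z_β) / √(n/2)
d = (2.241 + 1.227) / √(126/2)
d = 3.468 / 7.937
d ≈ 0.44

By Cohen's convention (0.2 small / 0.5 medium / 0.8 large): small effect.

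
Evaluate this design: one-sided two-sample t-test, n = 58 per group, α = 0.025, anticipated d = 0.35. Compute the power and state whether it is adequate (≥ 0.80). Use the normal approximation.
Power ≈ 0.47; the study is underpowered (power < 0.80)

Power calculation (two-sample t-test, normal approximation):
z_β = d · √(n/2) - z_α
z_β = 0.35 · √(58/2) - 1.960
z_β = 0.35 · 5.385 - 1.960
z_β = -0.075

Power = Φ(z_β) = Φ(-0.075) ≈ 0.470

Effect size d = 0.35 is small by Cohen's convention (0.2/0.5/0.8).

Threshold: power ≥ 0.80 is conventionally adequate.
Power ≈ 0.47 → the study is underpowered (power < 0.80).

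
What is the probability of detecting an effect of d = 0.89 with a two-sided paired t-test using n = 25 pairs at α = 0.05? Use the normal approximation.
Power ≈ 0.99

Power calculation (paired t-test, normal approximation):
z_β = d · √n - z_{α/2}
z_β = 0.89 · √25 - 1.960
z_β = 0.89 · 5.000 - 1.960
z_β = 2.490

Power = Φ(z_β) = Φ(2.490) ≈ 0.994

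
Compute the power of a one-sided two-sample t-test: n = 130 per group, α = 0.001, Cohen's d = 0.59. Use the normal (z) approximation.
Power ≈ 0.95

Power calculation (two-sample t-test, normal approximation):
z_β = d · √(n/2) - z_α
z_β = 0.59 · √(130/2) - 3.090
z_β = 0.59 · 8.062 - 3.090
z_β = 1.666

Power = Φ(z_β) = Φ(1.666) ≈ 0.952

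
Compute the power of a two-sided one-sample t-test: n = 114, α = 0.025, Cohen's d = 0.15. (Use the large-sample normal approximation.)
Power ≈ 0.26

Power calculation (one-sample t-test, normal approximation):
z_β = d · √n - z_{α/2}
z_β = 0.15 · √114 - 2.241
z_β = 0.15 · 10.677 - 2.241
z_β = -0.640

Power = Φ(z_β) = Φ(-0.640) ≈ 0.261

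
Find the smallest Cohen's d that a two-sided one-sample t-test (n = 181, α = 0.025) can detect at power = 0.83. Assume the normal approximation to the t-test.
d ≈ 0.24

Minimum detectable effect (one-sample t-test, normal approximation):
d = (z_{α/2} + z_β) / √n
d = (2.241 + 0.954) / √181
d = 3.196 / 13.454
d ≈ 0.24

By Cohen's convention (0.2 small / 0.5 medium / 0.8 large): small effect.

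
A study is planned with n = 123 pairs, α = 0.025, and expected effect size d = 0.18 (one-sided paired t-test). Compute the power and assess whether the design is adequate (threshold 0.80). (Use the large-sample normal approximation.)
Power ≈ 0.51; the study is underpowered (power < 0.80)

Power calculation (paired t-test, normal approximation):
z_β = d · √n - z_α
z_β = 0.18 · √123 - 1.960
z_β = 0.18 · 11.091 - 1.960
z_β = 0.036

Power = Φ(z_β) = Φ(0.036) ≈ 0.514

Effect size d = 0.18 is very small by Cohen's convention (0.2/0.5/0.8).

Threshold: power ≥ 0.80 is conventionally adequate.
Power ≈ 0.51 → the study is underpowered (power < 0.80).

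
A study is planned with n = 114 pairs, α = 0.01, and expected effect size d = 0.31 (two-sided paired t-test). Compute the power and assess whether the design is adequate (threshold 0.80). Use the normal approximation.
Power ≈ 0.77; the study is underpowered (power < 0.80)

Power calculation (paired t-test, normal approximation):
z_β = d · √n - z_{α/2}
z_β = 0.31 · √114 - 2.576
z_β = 0.31 · 10.677 - 2.576
z_β = 0.734

Power = Φ(z_β) = Φ(0.734) ≈ 0.769

Effect size d = 0.31 is small by Cohen's convention (0.2/0.5/0.8).

Threshold: power ≥ 0.80 is conventionally adequate.
Power ≈ 0.77 → the study is underpowered (power < 0.80).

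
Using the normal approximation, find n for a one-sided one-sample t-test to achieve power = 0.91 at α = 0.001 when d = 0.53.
n = 70

Sample size formula (one-sample t-test, normal approximation):
n = ((z_α + z_β) / d)²

z_α = 3.090 (for α = 0.001, one-sided)
z_β = 1.341 (for power = 0.91)
d = 0.53

n = ((3.090 + 1.341) / 0.53)²
n = (8.360)²
n ≈ 69.89
Round up to the next whole number: n = 70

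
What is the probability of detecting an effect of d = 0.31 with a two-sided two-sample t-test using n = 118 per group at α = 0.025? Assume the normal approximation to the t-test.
Power ≈ 0.56

Power calculation (two-sample t-test, normal approximation):
z_β = d · √(n/2) - z_{α/2}
z_β = 0.31 · √(118/2) - 2.241
z_β = 0.31 · 7.681 - 2.241
z_β = 0.140

Power = Φ(z_β) = Φ(0.140) ≈ 0.556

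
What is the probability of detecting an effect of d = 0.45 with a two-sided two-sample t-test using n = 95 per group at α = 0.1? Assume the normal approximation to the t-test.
Power ≈ 0.93

Power calculation (two-sample t-test, normal approximation):
z_β = d · √(n/2) - z_{α/2}
z_β = 0.45 · √(95/2) - 1.645
z_β = 0.45 · 6.892 - 1.645
z_β = 1.457

Power = Φ(z_β) = Φ(1.457) ≈ 0.927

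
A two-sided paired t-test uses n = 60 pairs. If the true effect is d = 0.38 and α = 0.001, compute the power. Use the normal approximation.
Power ≈ 0.36

Power calculation (paired t-test, normal approximation):
z_β = d · √n - z_{α/2}
z_β = 0.38 · √60 - 3.291
z_β = 0.38 · 7.746 - 3.291
z_β = -0.347

Power = Φ(z_β) = Φ(-0.347) ≈ 0.364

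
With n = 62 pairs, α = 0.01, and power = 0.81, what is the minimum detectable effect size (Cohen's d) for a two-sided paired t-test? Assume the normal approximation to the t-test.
d ≈ 0.44

Minimum detectable effect (paired t-test, normal approximation):
d = (z_{α/2} + z_β) / √n
d = (2.576 + 0.878) / √62
d = 3.454 / 7.874
d ≈ 0.44

By Cohen's convention (0.2 small / 0.5 medium / 0.8 large): small effect.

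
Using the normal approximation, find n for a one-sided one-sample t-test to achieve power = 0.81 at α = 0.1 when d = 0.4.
n = 30

Sample size formula (one-sample t-test, normal approximation):
n = ((z_α + z_β) / d)²

z_α = 1.282 (for α = 0.1, one-sided)
z_β = 0.878 (for power = 0.81)
d = 0.4

n = ((1.282 + 0.878) / 0.4)²
n = (5.400)²
n ≈ 29.16
Round up to the next whole number: n = 30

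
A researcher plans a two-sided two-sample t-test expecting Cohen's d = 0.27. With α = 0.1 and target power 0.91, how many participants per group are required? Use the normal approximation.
n = 245 per group

Sample size formula (two-sample t-test, normal approximation):
n = 2 · ((z_{α/2} + z_β) / d)²

z_{α/2} = 1.645 (for α = 0.1, two-sided)
z_β = 1.341 (for power = 0.91)
d = 0.27

n = 2 · ((1.645 + 1.341) / 0.27)²
n = 2 · (11.059)²
n ≈ 244.60
Round up to the next whole number: n = 245 per group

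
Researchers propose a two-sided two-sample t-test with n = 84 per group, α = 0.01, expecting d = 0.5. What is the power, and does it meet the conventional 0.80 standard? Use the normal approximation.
Power ≈ 0.75; the study is underpowered (power < 0.80)

Power calculation (two-sample t-test, normal approximation):
z_β = d · √(n/2) - z_{α/2}
z_β = 0.5 · √(84/2) - 2.576
z_β = 0.5 · 6.481 - 2.576
z_β = 0.665

Power = Φ(z_β) = Φ(0.665) ≈ 0.747

Effect size d = 0.5 is medium by Cohen's convention (0.2/0.5/0.8).

Threshold: power ≥ 0.80 is conventionally adequate.
Power ≈ 0.75 → the study is underpowered (power < 0.80).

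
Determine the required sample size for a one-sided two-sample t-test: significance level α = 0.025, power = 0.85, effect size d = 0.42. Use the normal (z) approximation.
n = 102 per group

Sample size formula (two-sample t-test, normal approximation):
n = 2 · ((z_α + z_β) / d)²

z_α = 1.960 (for α = 0.025, one-sided)
z_β = 1.036 (for power = 0.85)
d = 0.42

n = 2 · ((1.960 + 1.036) / 0.42)²
n = 2 · (7.133)²
n ≈ 101.76
Round up to the next whole number: n = 102 per group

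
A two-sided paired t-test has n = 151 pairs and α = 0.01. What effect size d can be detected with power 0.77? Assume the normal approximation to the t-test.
d ≈ 0.27

Minimum detectable effect (paired t-test, normal approximation):
d = (z_{α/2} + z_β) / √n
d = (2.576 + 0.739) / √151
d = 3.315 / 12.288
d ≈ 0.27

By Cohen's convention (0.2 small / 0.5 medium / 0.8 large): small effect.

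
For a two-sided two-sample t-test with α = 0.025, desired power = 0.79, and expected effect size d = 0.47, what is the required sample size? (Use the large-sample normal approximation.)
n = 85 per group

Sample size formula (two-sample t-test, normal approximation):
n = 2 · ((z_{α/2} + z_β) / d)²

z_{α/2} = 2.241 (for α = 0.025, two-sided)
z_β = 0.806 (for power = 0.79)
d = 0.47

n = 2 · ((2.241 + 0.806) / 0.47)²
n = 2 · (6.483)²
n ≈ 84.06
Round up to the next whole number: n = 85 per group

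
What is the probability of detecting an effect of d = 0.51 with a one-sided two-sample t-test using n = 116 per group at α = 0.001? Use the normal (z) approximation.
Power ≈ 0.79

Power calculation (two-sample t-test, normal approximation):
z_β = d · √(n/2) - z_α
z_β = 0.51 · √(116/2) - 3.090
z_β = 0.51 · 7.616 - 3.090
z_β = 0.794

Power = Φ(z_β) = Φ(0.794) ≈ 0.786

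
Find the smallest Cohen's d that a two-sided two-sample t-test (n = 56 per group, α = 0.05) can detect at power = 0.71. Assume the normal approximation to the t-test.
d ≈ 0.47

Minimum detectable effect (two-sample t-test, normal approximation):
d = (z_{α/2} + z_β) / √(n/2)
d = (1.960 + 0.553) / √(56/2)
d = 2.513 / 5.292
d ≈ 0.47

By Cohen's convention (0.2 small / 0.5 medium / 0.8 large): small effect.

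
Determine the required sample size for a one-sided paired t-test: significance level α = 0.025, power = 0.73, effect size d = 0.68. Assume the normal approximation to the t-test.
n = 15 pairs

Sample size formula (paired t-test, normal approximation):
n = ((z_α + z_β) / d)²

z_α = 1.960 (for α = 0.025, one-sided)
z_β = 0.613 (for power = 0.73)
d = 0.68

n = ((1.960 + 0.613) / 0.68)²
n = (3.784)²
n ≈ 14.32
Round up to the next whole number: n = 15 pairs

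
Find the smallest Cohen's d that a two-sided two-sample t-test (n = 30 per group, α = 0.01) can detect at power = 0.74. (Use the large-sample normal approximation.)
d ≈ 0.83

Minimum detectable effect (two-sample t-test, normal approximation):
d = (z_{α/2} + z_β) / √(n/2)
d = (2.576 + 0.643) / √(30/2)
d = 3.219 / 3.873
d ≈ 0.83

By Cohen's convention (0.2 small / 0.5 medium / 0.8 large): large effect.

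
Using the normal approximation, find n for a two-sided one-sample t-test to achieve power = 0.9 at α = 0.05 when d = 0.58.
n = 32

Sample size formula (one-sample t-test, normal approximation):
n = ((z_{α/2} + z_β) / d)²

z_{α/2} = 1.960 (for α = 0.05, two-sided)
z_β = 1.282 (for power = 0.9)
d = 0.58

n = ((1.960 + 1.282) / 0.58)²
n = (5.590)²
n ≈ 31.25
Round up to the next whole number: n = 32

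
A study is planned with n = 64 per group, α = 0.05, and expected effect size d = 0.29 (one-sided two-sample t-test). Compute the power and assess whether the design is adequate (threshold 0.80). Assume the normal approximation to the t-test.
Power ≈ 0.50; the study is underpowered (power < 0.80)

Power calculation (two-sample t-test, normal approximation):
z_β = d · √(n/2) - z_α
z_β = 0.29 · √(64/2) - 1.645
z_β = 0.29 · 5.657 - 1.645
z_β = -0.004

Power = Φ(z_β) = Φ(-0.004) ≈ 0.498

Effect size d = 0.29 is small by Cohen's convention (0.2/0.5/0.8).

Threshold: power ≥ 0.80 is conventionally adequate.
Power ≈ 0.50 → the study is underpowered (power < 0.80).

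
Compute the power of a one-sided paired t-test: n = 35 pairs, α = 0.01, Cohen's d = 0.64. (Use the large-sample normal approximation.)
Power ≈ 0.93

Power calculation (paired t-test, normal approximation):
z_β = d · √n - z_α
z_β = 0.64 · √35 - 2.326
z_β = 0.64 · 5.916 - 2.326
z_β = 1.460

Power = Φ(z_β) = Φ(1.460) ≈ 0.928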